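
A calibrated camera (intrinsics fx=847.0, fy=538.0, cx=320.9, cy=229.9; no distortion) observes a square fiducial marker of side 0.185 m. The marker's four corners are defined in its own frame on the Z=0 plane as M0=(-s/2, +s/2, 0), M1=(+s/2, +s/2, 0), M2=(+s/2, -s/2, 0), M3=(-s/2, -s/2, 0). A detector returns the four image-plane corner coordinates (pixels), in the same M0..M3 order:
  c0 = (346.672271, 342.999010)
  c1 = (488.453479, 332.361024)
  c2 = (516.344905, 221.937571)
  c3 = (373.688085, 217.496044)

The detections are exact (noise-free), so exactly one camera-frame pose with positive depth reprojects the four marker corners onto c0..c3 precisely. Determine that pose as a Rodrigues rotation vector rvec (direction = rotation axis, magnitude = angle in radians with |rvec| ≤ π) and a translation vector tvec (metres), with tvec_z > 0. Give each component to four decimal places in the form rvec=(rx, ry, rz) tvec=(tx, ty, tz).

Intrinsics K: fx=847.0, fy=538.0, cx=320.9, cy=229.9
Marker side s = 0.185 m; corners in marker frame (Z=0):
  M0 = (-0.0925, +0.0925, 0)
  M1 = (+0.0925, +0.0925, 0)
  M2 = (+0.0925, -0.0925, 0)
  M3 = (-0.0925, -0.0925, 0)
Detected image corners:
  c0 = (346.672271, 342.999010) px
  c1 = (488.453479, 332.361024) px
  c2 = (516.344905, 221.937571) px
  c3 = (373.688085, 217.496044) px
Planar DLT: solve 8×8 A·h = b for H (H[2,2]=1):
  H  [+1068.62727 -76.30248 +435.65097]
  H  [+176.42408 +681.70374 +279.51270]
  H  [+0.69539 +0.16752 +1.00000]
B = K⁻¹H; ‖b₁‖=1.216929, ‖b₂‖=1.216929; λ = 2/(‖b₁‖+‖b₂‖) = 0.821740, sign → tz>0 ⇒ λ=+0.821740
r₁ = λ·B[:,0] = (+0.82026,+0.02529,+0.57143); r₂ = λ·B[:,1] = (-0.12618,+0.98241,+0.13765)
r₃ = r₁×r₂ = (-0.55789,-0.18502,+0.80903); SVD([r₁ r₂ r₃]) → R = UVᵀ:
  R  [+0.82026 -0.12618 -0.55789]
  R  [+0.02529 +0.98241 -0.18502]
  R  [+0.57143 +0.13765 +0.80903]
t = (+0.11133, +0.07578, +0.82174) m
tr R = 2.611700; θ = arccos((tr R − 1)/2) = 0.633686 rad = 36.308°
axis k = ((R−Rᵀ)₃₂, (R−Rᵀ)₁₃, (R−Rᵀ)₂₁) / (2 sinθ) = (+0.272470, -0.953625, +0.127901)
rvec = θ·k = (+0.172660, -0.604299, +0.081049)

rvec=(0.1727, -0.6043, 0.0810) tvec=(0.1113, 0.0758, 0.8217)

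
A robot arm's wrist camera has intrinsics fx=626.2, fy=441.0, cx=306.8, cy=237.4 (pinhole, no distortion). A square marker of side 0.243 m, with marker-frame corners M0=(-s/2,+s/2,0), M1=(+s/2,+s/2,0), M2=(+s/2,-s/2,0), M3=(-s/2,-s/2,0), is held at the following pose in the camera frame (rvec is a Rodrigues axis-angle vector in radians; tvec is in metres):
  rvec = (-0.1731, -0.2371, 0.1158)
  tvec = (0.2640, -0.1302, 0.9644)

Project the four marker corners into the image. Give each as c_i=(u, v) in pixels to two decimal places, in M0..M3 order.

Intrinsics K: fx=626.2, fy=441.0, cx=306.8, cy=237.4
Marker side s = 0.243 m; corners in marker frame (Z=0):
  M0 = (-0.1215, +0.1215, 0)
  M1 = (+0.1215, +0.1215, 0)
  M2 = (+0.1215, -0.1215, 0)
  M3 = (-0.1215, -0.1215, 0)
rvec = (-0.1731, -0.2371, 0.1158), |rvec| = θ = 0.31558 rad = 18.081°
Rodrigues: sinθ=0.31037, 1−cosθ=0.04938; R = I + sinθ·[k]× + (1−cosθ)·[k]×²:
    [+0.96547 -0.09354 -0.24312]
    [+0.13424 +0.97849 +0.15663]
    [+0.22324 -0.18386 +0.95727]
t = (0.2640, -0.1302, 0.9644) m
M0: Pc = R·M0+t = (+0.13533, -0.02762, +0.91494); u = 626.2·(+0.13533)/0.91494 + 306.8 = 399.4225, v = 441.0·(-0.02762)/0.91494 + 237.4 = 224.0856
M1: Pc = R·M1+t = (+0.36994, +0.00500, +0.96919); u = 626.2·(+0.36994)/0.96919 + 306.8 = 545.8221, v = 441.0·(+0.00500)/0.96919 + 237.4 = 239.6737
M2: Pc = R·M2+t = (+0.39267, -0.23278, +1.01386); u = 626.2·(+0.39267)/1.01386 + 306.8 = 549.3278, v = 441.0·(-0.23278)/1.01386 + 237.4 = 136.1490
M3: Pc = R·M3+t = (+0.15806, -0.26540, +0.95961); u = 626.2·(+0.15806)/0.95961 + 306.8 = 409.9423, v = 441.0·(-0.26540)/0.95961 + 237.4 = 115.4343

c0=(399.42, 224.09) c1=(545.82, 239.67) c2=(549.33, 136.15) c3=(409.94, 115.43)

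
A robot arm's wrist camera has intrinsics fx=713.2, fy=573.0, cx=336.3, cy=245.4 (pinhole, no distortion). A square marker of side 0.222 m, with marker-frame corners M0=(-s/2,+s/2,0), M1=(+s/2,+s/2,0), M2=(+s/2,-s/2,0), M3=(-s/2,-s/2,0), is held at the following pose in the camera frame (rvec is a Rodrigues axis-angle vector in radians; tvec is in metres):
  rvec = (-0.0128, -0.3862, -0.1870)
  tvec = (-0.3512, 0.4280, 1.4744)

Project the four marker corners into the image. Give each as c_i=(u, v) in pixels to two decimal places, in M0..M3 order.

Intrinsics K: fx=713.2, fy=573.0, cx=336.3, cy=245.4
Marker side s = 0.222 m; corners in marker frame (Z=0):
  M0 = (-0.1110, +0.1110, 0)
  M1 = (+0.1110, +0.1110, 0)
  M2 = (+0.1110, -0.1110, 0)
  M3 = (-0.1110, -0.1110, 0)
rvec = (-0.0128, -0.3862, -0.1870), |rvec| = θ = 0.42928 rad = 24.596°
Rodrigues: sinθ=0.41622, 1−cosθ=0.09074; R = I + sinθ·[k]× + (1−cosθ)·[k]×²:
    [+0.90935 +0.18374 -0.37327]
    [-0.17888 +0.98270 +0.04797]
    [+0.37563 +0.02315 +0.92648]
t = (-0.3512, 0.4280, 1.4744) m
M0: Pc = R·M0+t = (-0.43174, +0.55694, +1.43527); u = 713.2·(-0.43174)/1.43527 + 336.3 = 121.7639, v = 573.0·(+0.55694)/1.43527 + 245.4 = 467.7433
M1: Pc = R·M1+t = (-0.22987, +0.51722, +1.51866); u = 713.2·(-0.22987)/1.51866 + 336.3 = 228.3490, v = 573.0·(+0.51722)/1.51866 + 245.4 = 440.5517
M2: Pc = R·M2+t = (-0.27066, +0.29906, +1.51353); u = 713.2·(-0.27066)/1.51353 + 336.3 = 208.7610, v = 573.0·(+0.29906)/1.51353 + 245.4 = 358.6219
M3: Pc = R·M3+t = (-0.47253, +0.33878, +1.43014); u = 713.2·(-0.47253)/1.43014 + 336.3 = 100.6508, v = 573.0·(+0.33878)/1.43014 + 245.4 = 381.1341

c0=(121.76, 467.74) c1=(228.35, 440.55) c2=(208.76, 358.62) c3=(100.65, 381.13)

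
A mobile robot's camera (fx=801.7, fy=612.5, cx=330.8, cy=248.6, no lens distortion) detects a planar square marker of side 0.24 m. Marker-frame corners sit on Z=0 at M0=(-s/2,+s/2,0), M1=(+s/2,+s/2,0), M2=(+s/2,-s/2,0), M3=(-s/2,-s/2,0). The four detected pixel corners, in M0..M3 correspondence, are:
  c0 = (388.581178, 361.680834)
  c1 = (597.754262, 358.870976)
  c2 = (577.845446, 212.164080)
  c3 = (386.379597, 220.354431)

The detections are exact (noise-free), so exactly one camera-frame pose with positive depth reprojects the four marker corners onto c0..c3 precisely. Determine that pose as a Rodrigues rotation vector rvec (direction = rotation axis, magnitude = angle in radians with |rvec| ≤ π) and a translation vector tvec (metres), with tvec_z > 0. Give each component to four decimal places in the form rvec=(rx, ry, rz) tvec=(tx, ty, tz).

Intrinsics K: fx=801.7, fy=612.5, cx=330.8, cy=248.6
Marker side s = 0.24 m; corners in marker frame (Z=0):
  M0 = (-0.1200, +0.1200, 0)
  M1 = (+0.1200, +0.1200, 0)
  M2 = (+0.1200, -0.1200, 0)
  M3 = (-0.1200, -0.1200, 0)
Detected image corners:
  c0 = (388.581178, 361.680834) px
  c1 = (597.754262, 358.870976) px
  c2 = (577.845446, 212.164080) px
  c3 = (386.379597, 220.354431) px
Planar DLT: solve 8×8 A·h = b for H (H[2,2]=1):
  H  [+750.48050 -129.73215 +485.36625]
  H  [-72.22577 +496.36360 +285.22166]
  H  [-0.16938 -0.35896 +1.00000]
B = K⁻¹H; ‖b₁‖=1.021344, ‖b₂‖=1.021344; λ = 2/(‖b₁‖+‖b₂‖) = 0.979102, sign → tz>0 ⇒ λ=+0.979102
r₁ = λ·B[:,0] = (+0.98498,-0.04815,-0.16584); r₂ = λ·B[:,1] = (-0.01342,+0.93611,-0.35146)
r₃ = r₁×r₂ = (+0.17216,+0.34841,+0.92140); SVD([r₁ r₂ r₃]) → R = UVᵀ:
  R  [+0.98498 -0.01342 +0.17216]
  R  [-0.04815 +0.93611 +0.34841]
  R  [-0.16584 -0.35146 +0.92140]
t = (+0.18877, +0.05854, +0.97910) m
tr R = 2.842479; θ = arccos((tr R − 1)/2) = 0.399541 rad = 22.892°
axis k = ((R−Rᵀ)₃₂, (R−Rᵀ)₁₃, (R−Rᵀ)₂₁) / (2 sinθ) = (-0.899588, +0.434452, -0.044638)
rvec = θ·k = (-0.359423, +0.173581, -0.017835)

rvec=(-0.3594, 0.1736, -0.0178) tvec=(0.1888, 0.0585, 0.9791)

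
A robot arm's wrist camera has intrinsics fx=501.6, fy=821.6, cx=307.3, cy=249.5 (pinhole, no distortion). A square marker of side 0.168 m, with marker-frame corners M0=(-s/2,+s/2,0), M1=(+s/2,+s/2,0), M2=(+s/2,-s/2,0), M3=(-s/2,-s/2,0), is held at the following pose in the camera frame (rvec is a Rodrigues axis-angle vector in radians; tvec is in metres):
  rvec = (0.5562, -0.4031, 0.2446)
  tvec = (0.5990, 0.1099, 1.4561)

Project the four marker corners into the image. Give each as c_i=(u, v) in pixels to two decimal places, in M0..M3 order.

c0=(477.94, 344.88) c1=(519.01, 350.82) c2=(549.46, 278.04) c3=(507.69, 267.92)

Intrinsics K: fx=501.6, fy=821.6, cx=307.3, cy=249.5
Marker side s = 0.168 m; corners in marker frame (Z=0):
  M0 = (-0.0840, +0.0840, 0)
  M1 = (+0.0840, +0.0840, 0)
  M2 = (+0.0840, -0.0840, 0)
  M3 = (-0.0840, -0.0840, 0)
rvec = (0.5562, -0.4031, 0.2446), |rvec| = θ = 0.72916 rad = 41.778°
Rodrigues: sinθ=0.66624, 1−cosθ=0.25427; R = I + sinθ·[k]× + (1−cosθ)·[k]×²:
    [+0.89368 -0.33072 -0.30326]
    [+0.11627 +0.82344 -0.55536]
    [+0.43338 +0.46105 +0.77435]
t = (0.5990, 0.1099, 1.4561) m
M0: Pc = R·M0+t = (+0.49615, +0.16930, +1.45842); u = 501.6·(+0.49615)/1.45842 + 307.3 = 477.9425, v = 821.6·(+0.16930)/1.45842 + 249.5 = 344.8760
M1: Pc = R·M1+t = (+0.64629, +0.18884, +1.53123); u = 501.6·(+0.64629)/1.53123 + 307.3 = 519.0108, v = 821.6·(+0.18884)/1.53123 + 249.5 = 350.8220
M2: Pc = R·M2+t = (+0.70185, +0.05050, +1.45378); u = 501.6·(+0.70185)/1.45378 + 307.3 = 549.4609, v = 821.6·(+0.05050)/1.45378 + 249.5 = 278.0388
M3: Pc = R·M3+t = (+0.55171, +0.03096, +1.38097); u = 501.6·(+0.55171)/1.38097 + 307.3 = 507.6945, v = 821.6·(+0.03096)/1.38097 + 249.5 = 267.9219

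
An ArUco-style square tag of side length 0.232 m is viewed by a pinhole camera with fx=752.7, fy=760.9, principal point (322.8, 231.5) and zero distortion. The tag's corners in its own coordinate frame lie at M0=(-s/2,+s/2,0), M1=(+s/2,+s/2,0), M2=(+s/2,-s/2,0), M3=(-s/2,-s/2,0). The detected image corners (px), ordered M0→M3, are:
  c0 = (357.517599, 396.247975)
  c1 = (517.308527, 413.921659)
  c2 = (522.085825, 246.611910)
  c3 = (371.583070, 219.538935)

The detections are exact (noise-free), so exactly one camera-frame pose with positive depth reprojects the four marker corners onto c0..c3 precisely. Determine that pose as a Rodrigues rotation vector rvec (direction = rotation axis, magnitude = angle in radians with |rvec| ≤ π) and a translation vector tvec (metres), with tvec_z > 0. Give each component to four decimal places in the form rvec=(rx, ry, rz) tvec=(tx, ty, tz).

rvec=(-0.2338, -0.2952, 0.1308) tvec=(0.1651, 0.1146, 1.0199)

Intrinsics K: fx=752.7, fy=760.9, cx=322.8, cy=231.5
Marker side s = 0.232 m; corners in marker frame (Z=0):
  M0 = (-0.1160, +0.1160, 0)
  M1 = (+0.1160, +0.1160, 0)
  M2 = (+0.1160, -0.1160, 0)
  M3 = (-0.1160, -0.1160, 0)
Detected image corners:
  c0 = (357.517599, 396.247975) px
  c1 = (517.308527, 413.921659) px
  c2 = (522.085825, 246.611910) px
  c3 = (371.583070, 219.538935) px
Planar DLT: solve 8×8 A·h = b for H (H[2,2]=1):
  H  [+786.21754 -146.91009 +444.65842]
  H  [+182.19630 +663.62794 +317.01391]
  H  [+0.26699 -0.24183 +1.00000]
B = K⁻¹H; ‖b₁‖=0.980444, ‖b₂‖=0.980444; λ = 2/(‖b₁‖+‖b₂‖) = 1.019946, sign → tz>0 ⇒ λ=+1.019946
r₁ = λ·B[:,0] = (+0.94858,+0.16137,+0.27232); r₂ = λ·B[:,1] = (-0.09329,+0.96460,-0.24666)
r₃ = r₁×r₂ = (-0.30248,+0.20857,+0.93006); SVD([r₁ r₂ r₃]) → R = UVᵀ:
  R  [+0.94858 -0.09329 -0.30248]
  R  [+0.16137 +0.96460 +0.20857]
  R  [+0.27232 -0.24666 +0.93006]
t = (+0.16512, +0.11463, +1.01995) m
tr R = 2.843237; θ = arccos((tr R − 1)/2) = 0.398565 rad = 22.836°
axis k = ((R−Rᵀ)₃₂, (R−Rᵀ)₁₃, (R−Rᵀ)₂₁) / (2 sinθ) = (-0.586488, -0.740532, +0.328093)
rvec = θ·k = (-0.233754, -0.295150, +0.130766)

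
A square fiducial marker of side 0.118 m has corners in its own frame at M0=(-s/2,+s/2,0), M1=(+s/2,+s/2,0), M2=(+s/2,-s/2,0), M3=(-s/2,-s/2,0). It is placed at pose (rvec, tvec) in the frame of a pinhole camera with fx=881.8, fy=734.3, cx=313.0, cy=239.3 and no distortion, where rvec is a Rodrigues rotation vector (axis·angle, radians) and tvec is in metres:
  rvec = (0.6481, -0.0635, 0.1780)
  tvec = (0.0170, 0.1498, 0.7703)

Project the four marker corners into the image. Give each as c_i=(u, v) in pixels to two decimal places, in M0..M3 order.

c0=(255.72, 411.62) c1=(382.59, 424.23) c2=(415.06, 350.32) c3=(276.57, 335.13)

Intrinsics K: fx=881.8, fy=734.3, cx=313.0, cy=239.3
Marker side s = 0.118 m; corners in marker frame (Z=0):
  M0 = (-0.0590, +0.0590, 0)
  M1 = (+0.0590, +0.0590, 0)
  M2 = (+0.0590, -0.0590, 0)
  M3 = (-0.0590, -0.0590, 0)
rvec = (0.6481, -0.0635, 0.1780), |rvec| = θ = 0.67509 rad = 38.680°
Rodrigues: sinθ=0.62497, 1−cosθ=0.21935; R = I + sinθ·[k]× + (1−cosθ)·[k]×²:
    [+0.98281 -0.18459 -0.00326]
    [+0.14498 +0.78259 -0.60542]
    [+0.11431 +0.59454 +0.79590]
t = (0.0170, 0.1498, 0.7703) m
M0: Pc = R·M0+t = (-0.05188, +0.18742, +0.79863); u = 881.8·(-0.05188)/0.79863 + 313.0 = 255.7211, v = 734.3·(+0.18742)/0.79863 + 239.3 = 411.6217
M1: Pc = R·M1+t = (+0.06409, +0.20453, +0.81212); u = 881.8·(+0.06409)/0.81212 + 313.0 = 382.5940, v = 734.3·(+0.20453)/0.81212 + 239.3 = 424.2276
M2: Pc = R·M2+t = (+0.08588, +0.11218, +0.74197); u = 881.8·(+0.08588)/0.74197 + 313.0 = 415.0613, v = 734.3·(+0.11218)/0.74197 + 239.3 = 350.3217
M3: Pc = R·M3+t = (-0.03009, +0.09507, +0.72848); u = 881.8·(-0.03009)/0.72848 + 313.0 = 276.5711, v = 734.3·(+0.09507)/0.72848 + 239.3 = 335.1334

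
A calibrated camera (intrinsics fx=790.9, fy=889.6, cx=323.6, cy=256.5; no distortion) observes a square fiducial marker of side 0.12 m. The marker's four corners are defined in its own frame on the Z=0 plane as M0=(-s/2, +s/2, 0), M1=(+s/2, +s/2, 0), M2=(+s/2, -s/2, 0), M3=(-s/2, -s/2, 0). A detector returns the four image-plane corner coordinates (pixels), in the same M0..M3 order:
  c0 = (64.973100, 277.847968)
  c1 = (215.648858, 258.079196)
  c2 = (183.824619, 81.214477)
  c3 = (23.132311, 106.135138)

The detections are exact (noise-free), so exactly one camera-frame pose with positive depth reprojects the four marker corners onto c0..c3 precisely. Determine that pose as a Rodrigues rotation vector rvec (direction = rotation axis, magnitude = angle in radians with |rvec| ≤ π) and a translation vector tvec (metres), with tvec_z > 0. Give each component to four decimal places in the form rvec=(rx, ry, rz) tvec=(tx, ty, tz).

Intrinsics K: fx=790.9, fy=889.6, cx=323.6, cy=256.5
Marker side s = 0.12 m; corners in marker frame (Z=0):
  M0 = (-0.0600, +0.0600, 0)
  M1 = (+0.0600, +0.0600, 0)
  M2 = (+0.0600, -0.0600, 0)
  M3 = (-0.0600, -0.0600, 0)
Detected image corners:
  c0 = (64.973100, 277.847968) px
  c1 = (215.648858, 258.079196) px
  c2 = (183.824619, 81.214477) px
  c3 = (23.132311, 106.135138) px
Planar DLT: solve 8×8 A·h = b for H (H[2,2]=1):
  H  [+1274.91208 +377.69476 +121.72720]
  H  [-216.62942 +1556.50566 +183.95134]
  H  [-0.17236 +0.57694 +1.00000]
B = K⁻¹H; ‖b₁‖=1.702374, ‖b₂‖=1.702374; λ = 2/(‖b₁‖+‖b₂‖) = 0.587415, sign → tz>0 ⇒ λ=+0.587415
r₁ = λ·B[:,0] = (+0.98833,-0.11385,-0.10125); r₂ = λ·B[:,1] = (+0.14186,+0.93007,+0.33890)
r₃ = r₁×r₂ = (+0.05558,-0.34931,+0.93536); SVD([r₁ r₂ r₃]) → R = UVᵀ:
  R  [+0.98833 +0.14186 +0.05558]
  R  [-0.11385 +0.93007 -0.34931]
  R  [-0.10125 +0.33890 +0.93536]
t = (-0.14993, -0.04790, +0.58741) m
tr R = 2.853749; θ = arccos((tr R − 1)/2) = 0.384797 rad = 22.047°
axis k = ((R−Rᵀ)₃₂, (R−Rᵀ)₁₃, (R−Rᵀ)₂₁) / (2 sinθ) = (+0.916704, +0.208903, -0.340607)
rvec = θ·k = (+0.352745, +0.080385, -0.131064)

rvec=(0.3527, 0.0804, -0.1311) tvec=(-0.1499, -0.0479, 0.5874)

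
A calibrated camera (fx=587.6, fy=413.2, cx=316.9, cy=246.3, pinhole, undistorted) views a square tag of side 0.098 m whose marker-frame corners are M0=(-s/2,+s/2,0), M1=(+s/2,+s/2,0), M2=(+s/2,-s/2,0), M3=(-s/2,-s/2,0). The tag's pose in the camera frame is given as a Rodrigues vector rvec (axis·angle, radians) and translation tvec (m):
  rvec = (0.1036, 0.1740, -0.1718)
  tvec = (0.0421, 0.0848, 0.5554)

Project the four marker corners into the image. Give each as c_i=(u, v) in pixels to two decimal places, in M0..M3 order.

Intrinsics K: fx=587.6, fy=413.2, cx=316.9, cy=246.3
Marker side s = 0.098 m; corners in marker frame (Z=0):
  M0 = (-0.0490, +0.0490, 0)
  M1 = (+0.0490, +0.0490, 0)
  M2 = (+0.0490, -0.0490, 0)
  M3 = (-0.0490, -0.0490, 0)
rvec = (0.1036, 0.1740, -0.1718), |rvec| = θ = 0.26556 rad = 15.216°
Rodrigues: sinθ=0.26245, 1−cosθ=0.03506; R = I + sinθ·[k]× + (1−cosθ)·[k]×²:
    [+0.97028 +0.17875 +0.16311]
    [-0.16083 +0.97999 -0.11725]
    [-0.18081 +0.08753 +0.97962]
t = (0.0421, 0.0848, 0.5554) m
M0: Pc = R·M0+t = (+0.00331, +0.14070, +0.56855); u = 587.6·(+0.00331)/0.56855 + 316.9 = 320.3260, v = 413.2·(+0.14070)/0.56855 + 246.3 = 348.5557
M1: Pc = R·M1+t = (+0.09840, +0.12494, +0.55083); u = 587.6·(+0.09840)/0.55083 + 316.9 = 421.8712, v = 413.2·(+0.12494)/0.55083 + 246.3 = 340.0221
M2: Pc = R·M2+t = (+0.08089, +0.02890, +0.54225); u = 587.6·(+0.08089)/0.54225 + 316.9 = 404.5495, v = 413.2·(+0.02890)/0.54225 + 246.3 = 268.3218
M3: Pc = R·M3+t = (-0.01420, +0.04466, +0.55997); u = 587.6·(-0.01420)/0.55997 + 316.9 = 301.9969, v = 413.2·(+0.04466)/0.55997 + 246.3 = 279.2550

c0=(320.33, 348.56) c1=(421.87, 340.02) c2=(404.55, 268.32) c3=(302.00, 279.26)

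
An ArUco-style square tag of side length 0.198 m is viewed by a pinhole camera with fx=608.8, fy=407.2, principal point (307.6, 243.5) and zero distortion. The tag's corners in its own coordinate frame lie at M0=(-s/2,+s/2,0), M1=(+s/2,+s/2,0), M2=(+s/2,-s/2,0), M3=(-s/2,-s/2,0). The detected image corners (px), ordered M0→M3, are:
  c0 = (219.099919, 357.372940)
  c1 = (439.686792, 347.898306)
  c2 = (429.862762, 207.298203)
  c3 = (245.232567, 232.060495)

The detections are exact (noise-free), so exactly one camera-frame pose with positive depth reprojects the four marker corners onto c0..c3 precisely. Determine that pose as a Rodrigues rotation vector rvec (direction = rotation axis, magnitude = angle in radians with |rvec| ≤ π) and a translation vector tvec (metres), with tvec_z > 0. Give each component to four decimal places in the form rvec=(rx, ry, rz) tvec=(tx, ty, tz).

Intrinsics K: fx=608.8, fy=407.2, cx=307.6, cy=243.5
Marker side s = 0.198 m; corners in marker frame (Z=0):
  M0 = (-0.0990, +0.0990, 0)
  M1 = (+0.0990, +0.0990, 0)
  M2 = (+0.0990, -0.0990, 0)
  M3 = (-0.0990, -0.0990, 0)
Detected image corners:
  c0 = (219.099919, 357.372940) px
  c1 = (439.686792, 347.898306) px
  c2 = (429.862762, 207.298203) px
  c3 = (245.232567, 232.060495) px
Planar DLT: solve 8×8 A·h = b for H (H[2,2]=1):
  H  [+781.61990 -355.75674 +326.82580]
  H  [-290.22825 +404.27818 +280.66619]
  H  [-0.69975 -0.92447 +1.00000]
B = K⁻¹H; ‖b₁‖=1.804830, ‖b₂‖=1.804830; λ = 2/(‖b₁‖+‖b₂‖) = 0.554069, sign → tz>0 ⇒ λ=+0.554069
r₁ = λ·B[:,0] = (+0.90724,-0.16306,-0.38771); r₂ = λ·B[:,1] = (-0.06497,+0.85639,-0.51222)
r₃ = r₁×r₂ = (+0.41556,+0.48990,+0.76636); SVD([r₁ r₂ r₃]) → R = UVᵀ:
  R  [+0.90724 -0.06497 +0.41556]
  R  [-0.16306 +0.85639 +0.48990]
  R  [-0.38771 -0.51222 +0.76636]
t = (+0.01750, +0.05057, +0.55407) m
tr R = 2.530001; θ = arccos((tr R − 1)/2) = 0.699754 rad = 40.093°
axis k = ((R−Rᵀ)₃₂, (R−Rᵀ)₁₃, (R−Rᵀ)₂₁) / (2 sinθ) = (-0.778007, +0.623624, -0.076154)
rvec = θ·k = (-0.544413, +0.436383, -0.053289)

rvec=(-0.5444, 0.4364, -0.0533) tvec=(0.0175, 0.0506, 0.5541)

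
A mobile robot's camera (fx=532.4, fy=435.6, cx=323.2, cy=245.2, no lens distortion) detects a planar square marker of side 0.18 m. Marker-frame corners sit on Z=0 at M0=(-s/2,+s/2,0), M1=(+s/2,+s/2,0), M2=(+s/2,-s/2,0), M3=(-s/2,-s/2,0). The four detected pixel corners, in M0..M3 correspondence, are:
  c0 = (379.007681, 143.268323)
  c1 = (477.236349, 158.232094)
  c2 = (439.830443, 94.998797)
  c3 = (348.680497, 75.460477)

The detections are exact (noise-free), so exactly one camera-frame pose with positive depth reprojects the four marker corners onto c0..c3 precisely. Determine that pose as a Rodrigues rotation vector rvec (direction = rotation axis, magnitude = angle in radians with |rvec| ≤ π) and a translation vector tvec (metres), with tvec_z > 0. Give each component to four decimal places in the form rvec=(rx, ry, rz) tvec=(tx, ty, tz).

rvec=(-0.5782, -0.4727, -0.0877) tvec=(0.1388, -0.2439, 0.8263)

Intrinsics K: fx=532.4, fy=435.6, cx=323.2, cy=245.2
Marker side s = 0.18 m; corners in marker frame (Z=0):
  M0 = (-0.0900, +0.0900, 0)
  M1 = (+0.0900, +0.0900, 0)
  M2 = (+0.0900, -0.0900, 0)
  M3 = (-0.0900, -0.0900, 0)
Detected image corners:
  c0 = (379.007681, 143.268323) px
  c1 = (477.236349, 158.232094) px
  c2 = (439.830443, 94.998797) px
  c3 = (348.680497, 75.460477) px
Planar DLT: solve 8×8 A·h = b for H (H[2,2]=1):
  H  [+750.67990 -62.38304 +412.59557]
  H  [+161.30592 +291.20735 +116.61266]
  H  [+0.54892 -0.61165 +1.00000]
B = K⁻¹H; ‖b₁‖=1.210162, ‖b₂‖=1.210162; λ = 2/(‖b₁‖+‖b₂‖) = 0.826336, sign → tz>0 ⇒ λ=+0.826336
r₁ = λ·B[:,0] = (+0.88977,+0.05067,+0.45359); r₂ = λ·B[:,1] = (+0.21000,+0.83693,-0.50542)
r₃ = r₁×r₂ = (-0.40523,+0.54496,+0.73403); SVD([r₁ r₂ r₃]) → R = UVᵀ:
  R  [+0.88977 +0.21000 -0.40523]
  R  [+0.05067 +0.83693 +0.54496]
  R  [+0.45359 -0.50542 +0.73403]
t = (+0.13875, -0.24393, +0.82634) m
tr R = 2.460722; θ = arccos((tr R − 1)/2) = 0.751946 rad = 43.083°
axis k = ((R−Rᵀ)₃₂, (R−Rᵀ)₁₃, (R−Rᵀ)₂₁) / (2 sinθ) = (-0.768884, -0.628661, -0.116630)
rvec = θ·k = (-0.578159, -0.472719, -0.087699)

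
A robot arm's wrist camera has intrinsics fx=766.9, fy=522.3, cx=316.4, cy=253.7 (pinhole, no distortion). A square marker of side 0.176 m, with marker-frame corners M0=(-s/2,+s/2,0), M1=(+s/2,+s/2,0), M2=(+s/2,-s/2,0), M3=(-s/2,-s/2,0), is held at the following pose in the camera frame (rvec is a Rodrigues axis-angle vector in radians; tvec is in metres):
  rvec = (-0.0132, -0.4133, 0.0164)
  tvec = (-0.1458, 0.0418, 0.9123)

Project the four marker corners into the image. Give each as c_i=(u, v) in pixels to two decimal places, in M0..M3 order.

c0=(117.09, 330.14) c1=(262.59, 326.24) c2=(264.64, 229.19) c3=(119.77, 225.27)

Intrinsics K: fx=766.9, fy=522.3, cx=316.4, cy=253.7
Marker side s = 0.176 m; corners in marker frame (Z=0):
  M0 = (-0.0880, +0.0880, 0)
  M1 = (+0.0880, +0.0880, 0)
  M2 = (+0.0880, -0.0880, 0)
  M3 = (-0.0880, -0.0880, 0)
rvec = (-0.0132, -0.4133, 0.0164), |rvec| = θ = 0.41384 rad = 23.711°
Rodrigues: sinθ=0.40212, 1−cosθ=0.08441; R = I + sinθ·[k]× + (1−cosθ)·[k]×²:
    [+0.91567 -0.01325 -0.40171]
    [+0.01862 +0.99978 +0.00949]
    [+0.40150 -0.01617 +0.91572]
t = (-0.1458, 0.0418, 0.9123) m
M0: Pc = R·M0+t = (-0.22754, +0.12814, +0.87555); u = 766.9·(-0.22754)/0.87555 + 316.4 = 117.0910, v = 522.3·(+0.12814)/0.87555 + 253.7 = 330.1420
M1: Pc = R·M1+t = (-0.06639, +0.13142, +0.94621); u = 766.9·(-0.06639)/0.94621 + 316.4 = 262.5938, v = 522.3·(+0.13142)/0.94621 + 253.7 = 326.2427
M2: Pc = R·M2+t = (-0.06406, -0.04454, +0.94905); u = 766.9·(-0.06406)/0.94905 + 316.4 = 264.6391, v = 522.3·(-0.04454)/0.94905 + 253.7 = 229.1870
M3: Pc = R·M3+t = (-0.22521, -0.04782, +0.87839); u = 766.9·(-0.22521)/0.87839 + 316.4 = 119.7722, v = 522.3·(-0.04782)/0.87839 + 253.7 = 225.2659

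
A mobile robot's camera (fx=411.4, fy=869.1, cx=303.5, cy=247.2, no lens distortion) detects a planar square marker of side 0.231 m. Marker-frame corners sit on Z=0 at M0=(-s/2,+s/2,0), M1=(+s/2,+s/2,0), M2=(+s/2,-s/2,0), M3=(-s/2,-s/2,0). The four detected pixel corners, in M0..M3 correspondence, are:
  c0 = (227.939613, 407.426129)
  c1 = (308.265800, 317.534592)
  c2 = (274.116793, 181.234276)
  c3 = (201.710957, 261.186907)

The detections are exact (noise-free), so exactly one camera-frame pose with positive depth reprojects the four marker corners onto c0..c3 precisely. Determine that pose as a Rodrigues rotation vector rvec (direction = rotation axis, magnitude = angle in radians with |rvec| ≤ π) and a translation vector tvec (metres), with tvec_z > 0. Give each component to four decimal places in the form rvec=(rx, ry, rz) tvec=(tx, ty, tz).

rvec=(-0.5322, 0.1001, -0.4813) tvec=(-0.1379, 0.0520, 1.1083)

Intrinsics K: fx=411.4, fy=869.1, cx=303.5, cy=247.2
Marker side s = 0.231 m; corners in marker frame (Z=0):
  M0 = (-0.1155, +0.1155, 0)
  M1 = (+0.1155, +0.1155, 0)
  M2 = (+0.1155, -0.1155, 0)
  M3 = (-0.1155, -0.1155, 0)
Detected image corners:
  c0 = (227.939613, 407.426129) px
  c1 = (308.265800, 317.534592) px
  c2 = (274.116793, 181.234276) px
  c3 = (201.710957, 261.186907) px
Planar DLT: solve 8×8 A·h = b for H (H[2,2]=1):
  H  [+336.76386 +14.34475 +252.32974]
  H  [-358.31122 +477.22224 +287.95482]
  H  [+0.02801 -0.46006 +1.00000]
B = K⁻¹H; ‖b₁‖=0.902255, ‖b₂‖=0.902255; λ = 2/(‖b₁‖+‖b₂‖) = 1.108334, sign → tz>0 ⇒ λ=+1.108334
r₁ = λ·B[:,0] = (+0.88436,-0.46577,+0.03104); r₂ = λ·B[:,1] = (+0.41481,+0.75362,-0.50990)
r₃ = r₁×r₂ = (+0.21410,+0.46381,+0.85968); SVD([r₁ r₂ r₃]) → R = UVᵀ:
  R  [+0.88436 +0.41481 +0.21410]
  R  [-0.46577 +0.75362 +0.46381]
  R  [+0.03104 -0.50990 +0.85968]
t = (-0.13786, +0.05197, +1.10833) m
tr R = 2.497652; θ = arccos((tr R − 1)/2) = 0.724507 rad = 41.511°
axis k = ((R−Rᵀ)₃₂, (R−Rᵀ)₁₃, (R−Rᵀ)₂₁) / (2 sinθ) = (-0.734577, +0.138104, -0.664322)
rvec = θ·k = (-0.532206, +0.100057, -0.481306)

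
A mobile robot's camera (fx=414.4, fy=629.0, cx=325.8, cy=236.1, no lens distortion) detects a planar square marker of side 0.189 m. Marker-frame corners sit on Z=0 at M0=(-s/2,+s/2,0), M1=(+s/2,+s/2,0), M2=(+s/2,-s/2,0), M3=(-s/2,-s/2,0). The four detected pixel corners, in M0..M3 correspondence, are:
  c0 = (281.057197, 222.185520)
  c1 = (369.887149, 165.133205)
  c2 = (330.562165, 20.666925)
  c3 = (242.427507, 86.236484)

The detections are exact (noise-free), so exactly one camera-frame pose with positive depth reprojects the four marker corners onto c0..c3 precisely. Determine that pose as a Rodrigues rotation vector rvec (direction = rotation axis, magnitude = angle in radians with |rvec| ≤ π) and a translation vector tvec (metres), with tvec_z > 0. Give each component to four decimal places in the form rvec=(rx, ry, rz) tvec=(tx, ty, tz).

Intrinsics K: fx=414.4, fy=629.0, cx=325.8, cy=236.1
Marker side s = 0.189 m; corners in marker frame (Z=0):
  M0 = (-0.0945, +0.0945, 0)
  M1 = (+0.0945, +0.0945, 0)
  M2 = (+0.0945, -0.0945, 0)
  M3 = (-0.0945, -0.0945, 0)
Detected image corners:
  c0 = (281.057197, 222.185520) px
  c1 = (369.887149, 165.133205) px
  c2 = (330.562165, 20.666925) px
  c3 = (242.427507, 86.236484) px
Planar DLT: solve 8×8 A·h = b for H (H[2,2]=1):
  H  [+381.04756 +231.83848 +304.94748]
  H  [-359.39979 +751.59407 +124.93596]
  H  [-0.28475 +0.08386 +1.00000]
B = K⁻¹H; ‖b₁‖=1.266556, ‖b₂‖=1.266556; λ = 2/(‖b₁‖+‖b₂‖) = 0.789543, sign → tz>0 ⇒ λ=+0.789543
r₁ = λ·B[:,0] = (+0.90275,-0.36674,-0.22482); r₂ = λ·B[:,1] = (+0.38966,+0.91858,+0.06621)
r₃ = r₁×r₂ = (+0.18223,-0.14737,+0.97215); SVD([r₁ r₂ r₃]) → R = UVᵀ:
  R  [+0.90275 +0.38966 +0.18223]
  R  [-0.36674 +0.91858 -0.14737]
  R  [-0.22482 +0.06621 +0.97215]
t = (-0.03973, -0.13954, +0.78954) m
tr R = 2.793473; θ = arccos((tr R − 1)/2) = 0.458457 rad = 26.268°
axis k = ((R−Rᵀ)₃₂, (R−Rᵀ)₁₃, (R−Rᵀ)₂₁) / (2 sinθ) = (+0.241299, +0.459876, -0.854570)
rvec = θ·k = (+0.110625, +0.210833, -0.391783)

rvec=(0.1106, 0.2108, -0.3918) tvec=(-0.0397, -0.1395, 0.7895)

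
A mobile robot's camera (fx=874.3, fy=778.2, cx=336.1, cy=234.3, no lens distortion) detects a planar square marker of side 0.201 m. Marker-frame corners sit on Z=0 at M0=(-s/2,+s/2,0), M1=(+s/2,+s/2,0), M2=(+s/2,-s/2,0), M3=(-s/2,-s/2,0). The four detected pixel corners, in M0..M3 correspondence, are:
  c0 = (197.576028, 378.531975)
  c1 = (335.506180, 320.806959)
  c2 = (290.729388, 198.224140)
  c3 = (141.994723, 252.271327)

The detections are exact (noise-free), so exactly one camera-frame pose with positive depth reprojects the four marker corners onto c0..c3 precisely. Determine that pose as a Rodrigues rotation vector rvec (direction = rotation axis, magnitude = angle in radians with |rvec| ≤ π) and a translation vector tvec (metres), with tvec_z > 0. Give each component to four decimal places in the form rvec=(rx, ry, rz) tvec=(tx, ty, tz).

Intrinsics K: fx=874.3, fy=778.2, cx=336.1, cy=234.3
Marker side s = 0.201 m; corners in marker frame (Z=0):
  M0 = (-0.1005, +0.1005, 0)
  M1 = (+0.1005, +0.1005, 0)
  M2 = (+0.1005, -0.1005, 0)
  M3 = (-0.1005, -0.1005, 0)
Detected image corners:
  c0 = (197.576028, 378.531975) px
  c1 = (335.506180, 320.806959) px
  c2 = (290.729388, 198.224140) px
  c3 = (141.994723, 252.271327) px
Planar DLT: solve 8×8 A·h = b for H (H[2,2]=1):
  H  [+778.17072 +316.41579 +244.12022]
  H  [-199.92467 +699.13081 +288.44094]
  H  [+0.27264 +0.27958 +1.00000]
B = K⁻¹H; ‖b₁‖=0.897693, ‖b₂‖=0.897693; λ = 2/(‖b₁‖+‖b₂‖) = 1.113967, sign → tz>0 ⇒ λ=+1.113967
r₁ = λ·B[:,0] = (+0.87473,-0.37763,+0.30371); r₂ = λ·B[:,1] = (+0.28343,+0.90701,+0.31144)
r₃ = r₁×r₂ = (-0.39308,-0.18635,+0.90042); SVD([r₁ r₂ r₃]) → R = UVᵀ:
  R  [+0.87473 +0.28343 -0.39308]
  R  [-0.37763 +0.90701 -0.18635]
  R  [+0.30371 +0.31144 +0.90042]
t = (-0.11719, +0.07750, +1.11397) m
tr R = 2.682168; θ = arccos((tr R − 1)/2) = 0.571512 rad = 32.745°
axis k = ((R−Rᵀ)₃₂, (R−Rᵀ)₁₃, (R−Rᵀ)₂₁) / (2 sinθ) = (+0.460149, -0.644099, -0.611064)
rvec = θ·k = (+0.262981, -0.368110, -0.349230)

rvec=(0.2630, -0.3681, -0.3492) tvec=(-0.1172, 0.0775, 1.1140)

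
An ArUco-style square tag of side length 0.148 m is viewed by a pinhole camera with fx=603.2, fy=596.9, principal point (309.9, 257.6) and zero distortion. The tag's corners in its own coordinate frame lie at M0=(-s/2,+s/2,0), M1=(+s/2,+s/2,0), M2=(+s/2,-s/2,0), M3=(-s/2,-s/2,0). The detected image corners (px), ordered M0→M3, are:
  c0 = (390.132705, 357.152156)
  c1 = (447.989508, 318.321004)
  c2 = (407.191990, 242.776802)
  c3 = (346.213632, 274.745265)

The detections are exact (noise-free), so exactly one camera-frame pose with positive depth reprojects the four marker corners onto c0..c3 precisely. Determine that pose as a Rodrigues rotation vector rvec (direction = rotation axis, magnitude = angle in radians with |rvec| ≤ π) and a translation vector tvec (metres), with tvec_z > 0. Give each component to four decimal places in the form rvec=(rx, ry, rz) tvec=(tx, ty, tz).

rvec=(-0.1900, -0.5747, -0.4544) tvec=(0.1470, 0.0663, 0.9947)

Intrinsics K: fx=603.2, fy=596.9, cx=309.9, cy=257.6
Marker side s = 0.148 m; corners in marker frame (Z=0):
  M0 = (-0.0740, +0.0740, 0)
  M1 = (+0.0740, +0.0740, 0)
  M2 = (+0.0740, -0.0740, 0)
  M3 = (-0.0740, -0.0740, 0)
Detected image corners:
  c0 = (390.132705, 357.152156) px
  c1 = (447.989508, 318.321004) px
  c2 = (407.191990, 242.776802) px
  c3 = (346.213632, 274.745265) px
Planar DLT: solve 8×8 A·h = b for H (H[2,2]=1):
  H  [+626.52416 +266.58807 +399.04973]
  H  [-70.43489 +518.27466 +297.36725]
  H  [+0.56554 -0.04819 +1.00000]
B = K⁻¹H; ‖b₁‖=1.005287, ‖b₂‖=1.005287; λ = 2/(‖b₁‖+‖b₂‖) = 0.994741, sign → tz>0 ⇒ λ=+0.994741
r₁ = λ·B[:,0] = (+0.74418,-0.36016,+0.56256); r₂ = λ·B[:,1] = (+0.46426,+0.88440,-0.04794)
r₃ = r₁×r₂ = (-0.48026,+0.29685,+0.82536); SVD([r₁ r₂ r₃]) → R = UVᵀ:
  R  [+0.74418 +0.46426 -0.48026]
  R  [-0.36016 +0.88440 +0.29685]
  R  [+0.56256 -0.04794 +0.82536]
t = (+0.14702, +0.06627, +0.99474) m
tr R = 2.453948; θ = arccos((tr R − 1)/2) = 0.756892 rad = 43.367°
axis k = ((R−Rᵀ)₃₂, (R−Rᵀ)₁₃, (R−Rᵀ)₂₁) / (2 sinθ) = (-0.251062, -0.759340, -0.600309)
rvec = θ·k = (-0.190027, -0.574738, -0.454369)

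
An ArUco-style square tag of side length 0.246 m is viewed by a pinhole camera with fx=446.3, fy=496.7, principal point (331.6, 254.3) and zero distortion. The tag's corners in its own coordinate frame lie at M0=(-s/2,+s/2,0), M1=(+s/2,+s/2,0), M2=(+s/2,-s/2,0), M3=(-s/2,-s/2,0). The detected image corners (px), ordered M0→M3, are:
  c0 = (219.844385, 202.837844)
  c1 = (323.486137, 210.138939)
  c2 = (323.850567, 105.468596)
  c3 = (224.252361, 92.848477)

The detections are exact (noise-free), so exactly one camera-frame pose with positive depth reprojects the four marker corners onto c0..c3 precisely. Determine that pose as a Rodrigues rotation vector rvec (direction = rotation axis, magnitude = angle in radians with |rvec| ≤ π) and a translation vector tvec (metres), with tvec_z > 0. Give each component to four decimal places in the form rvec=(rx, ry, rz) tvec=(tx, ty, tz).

Intrinsics K: fx=446.3, fy=496.7, cx=331.6, cy=254.3
Marker side s = 0.246 m; corners in marker frame (Z=0):
  M0 = (-0.1230, +0.1230, 0)
  M1 = (+0.1230, +0.1230, 0)
  M2 = (+0.1230, -0.1230, 0)
  M3 = (-0.1230, -0.1230, 0)
Detected image corners:
  c0 = (219.844385, 202.837844) px
  c1 = (323.486137, 210.138939) px
  c2 = (323.850567, 105.468596) px
  c3 = (224.252361, 92.848477) px
Planar DLT: solve 8×8 A·h = b for H (H[2,2]=1):
  H  [+471.86690 -52.23299 +274.23124]
  H  [+73.70767 +412.06869 +151.92157]
  H  [+0.21599 -0.15668 +1.00000]
B = K⁻¹H; ‖b₁‖=0.923222, ‖b₂‖=0.923222; λ = 2/(‖b₁‖+‖b₂‖) = 1.083163, sign → tz>0 ⇒ λ=+1.083163
r₁ = λ·B[:,0] = (+0.97138,+0.04095,+0.23396); r₂ = λ·B[:,1] = (-0.00067,+0.98549,-0.16971)
r₃ = r₁×r₂ = (-0.23751,+0.16470,+0.95732); SVD([r₁ r₂ r₃]) → R = UVᵀ:
  R  [+0.97138 -0.00067 -0.23751]
  R  [+0.04095 +0.98549 +0.16470]
  R  [+0.23396 -0.16971 +0.95732]
t = (-0.13923, -0.22326, +1.08316) m
tr R = 2.914198; θ = arccos((tr R − 1)/2) = 0.293977 rad = 16.844°
axis k = ((R−Rᵀ)₃₂, (R−Rᵀ)₁₃, (R−Rᵀ)₂₁) / (2 sinθ) = (-0.577036, -0.813553, +0.071834)
rvec = θ·k = (-0.169635, -0.239166, +0.021117)

rvec=(-0.1696, -0.2392, 0.0211) tvec=(-0.1392, -0.2233, 1.0832)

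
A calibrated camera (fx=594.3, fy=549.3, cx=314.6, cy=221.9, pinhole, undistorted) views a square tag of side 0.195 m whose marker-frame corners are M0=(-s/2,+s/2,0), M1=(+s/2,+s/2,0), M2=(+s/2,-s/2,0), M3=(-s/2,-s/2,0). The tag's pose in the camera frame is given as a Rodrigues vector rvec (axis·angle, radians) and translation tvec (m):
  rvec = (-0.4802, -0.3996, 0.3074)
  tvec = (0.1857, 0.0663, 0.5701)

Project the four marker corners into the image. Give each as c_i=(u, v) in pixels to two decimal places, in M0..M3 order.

Intrinsics K: fx=594.3, fy=549.3, cx=314.6, cy=221.9
Marker side s = 0.195 m; corners in marker frame (Z=0):
  M0 = (-0.0975, +0.0975, 0)
  M1 = (+0.0975, +0.0975, 0)
  M2 = (+0.0975, -0.0975, 0)
  M3 = (-0.0975, -0.0975, 0)
rvec = (-0.4802, -0.3996, 0.3074), |rvec| = θ = 0.69625 rad = 39.892°
Rodrigues: sinθ=0.64135, 1−cosθ=0.23275; R = I + sinθ·[k]× + (1−cosθ)·[k]×²:
    [+0.87796 -0.19103 -0.43896]
    [+0.37529 +0.84392 +0.38335]
    [+0.29722 -0.50131 +0.81262]
t = (0.1857, 0.0663, 0.5701) m
M0: Pc = R·M0+t = (+0.08147, +0.11199, +0.49224); u = 594.3·(+0.08147)/0.49224 + 314.6 = 412.9649, v = 549.3·(+0.11199)/0.49224 + 221.9 = 346.8722
M1: Pc = R·M1+t = (+0.25268, +0.18517, +0.55020); u = 594.3·(+0.25268)/0.55020 + 314.6 = 587.5285, v = 549.3·(+0.18517)/0.55020 + 221.9 = 406.7695
M2: Pc = R·M2+t = (+0.28993, +0.02061, +0.64796); u = 594.3·(+0.28993)/0.64796 + 314.6 = 580.5185, v = 549.3·(+0.02061)/0.64796 + 221.9 = 239.3709
M3: Pc = R·M3+t = (+0.11872, -0.05257, +0.59000); u = 594.3·(+0.11872)/0.59000 + 314.6 = 434.1892, v = 549.3·(-0.05257)/0.59000 + 221.9 = 172.9539

c0=(412.96, 346.87) c1=(587.53, 406.77) c2=(580.52, 239.37) c3=(434.19, 172.95)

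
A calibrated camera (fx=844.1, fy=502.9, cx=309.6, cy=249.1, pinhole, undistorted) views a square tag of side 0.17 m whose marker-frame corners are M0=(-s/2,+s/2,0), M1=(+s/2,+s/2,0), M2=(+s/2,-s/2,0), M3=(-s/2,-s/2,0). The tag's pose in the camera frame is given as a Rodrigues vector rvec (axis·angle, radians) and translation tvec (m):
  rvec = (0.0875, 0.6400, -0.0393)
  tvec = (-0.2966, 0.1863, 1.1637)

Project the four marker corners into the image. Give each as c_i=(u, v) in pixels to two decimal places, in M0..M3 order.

c0=(61.08, 361.07) c1=(141.30, 370.52) c2=(131.26, 294.92) c3=(51.10, 291.75)

Intrinsics K: fx=844.1, fy=502.9, cx=309.6, cy=249.1
Marker side s = 0.17 m; corners in marker frame (Z=0):
  M0 = (-0.0850, +0.0850, 0)
  M1 = (+0.0850, +0.0850, 0)
  M2 = (+0.0850, -0.0850, 0)
  M3 = (-0.0850, -0.0850, 0)
rvec = (0.0875, 0.6400, -0.0393), |rvec| = θ = 0.64715 rad = 37.079°
Rodrigues: sinθ=0.60291, 1−cosθ=0.20219; R = I + sinθ·[k]× + (1−cosθ)·[k]×²:
    [+0.80150 +0.06365 +0.59459]
    [-0.00958 +0.99556 -0.09366]
    [-0.59791 +0.06938 +0.79855]
t = (-0.2966, 0.1863, 1.1637) m
M0: Pc = R·M0+t = (-0.35932, +0.27174, +1.22042); u = 844.1·(-0.35932)/1.22042 + 309.6 = 61.0790, v = 502.9·(+0.27174)/1.22042 + 249.1 = 361.0748
M1: Pc = R·M1+t = (-0.22306, +0.27011, +1.11877); u = 844.1·(-0.22306)/1.11877 + 309.6 = 141.3027, v = 502.9·(+0.27011)/1.11877 + 249.1 = 370.5164
M2: Pc = R·M2+t = (-0.23388, +0.10086, +1.10698); u = 844.1·(-0.23388)/1.10698 + 309.6 = 131.2588, v = 502.9·(+0.10086)/1.10698 + 249.1 = 294.9222
M3: Pc = R·M3+t = (-0.37014, +0.10249, +1.20863); u = 844.1·(-0.37014)/1.20863 + 309.6 = 51.0969, v = 502.9·(+0.10249)/1.20863 + 249.1 = 291.7460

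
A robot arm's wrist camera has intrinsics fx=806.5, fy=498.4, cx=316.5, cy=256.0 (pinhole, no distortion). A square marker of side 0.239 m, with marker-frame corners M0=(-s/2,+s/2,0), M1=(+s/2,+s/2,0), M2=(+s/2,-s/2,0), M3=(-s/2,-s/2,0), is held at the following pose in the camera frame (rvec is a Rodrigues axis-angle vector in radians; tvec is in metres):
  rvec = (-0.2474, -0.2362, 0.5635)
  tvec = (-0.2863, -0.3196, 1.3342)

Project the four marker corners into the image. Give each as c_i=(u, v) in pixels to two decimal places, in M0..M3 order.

c0=(37.26, 143.99) c1=(164.96, 196.98) c2=(241.45, 129.80) c3=(122.45, 77.76)

Intrinsics K: fx=806.5, fy=498.4, cx=316.5, cy=256.0
Marker side s = 0.239 m; corners in marker frame (Z=0):
  M0 = (-0.1195, +0.1195, 0)
  M1 = (+0.1195, +0.1195, 0)
  M2 = (+0.1195, -0.1195, 0)
  M3 = (-0.1195, -0.1195, 0)
rvec = (-0.2474, -0.2362, 0.5635), |rvec| = θ = 0.65919 rad = 37.769°
Rodrigues: sinθ=0.61248, 1−cosθ=0.20951; R = I + sinθ·[k]× + (1−cosθ)·[k]×²:
    [+0.82000 -0.49539 -0.28668]
    [+0.55174 +0.81739 +0.16569]
    [+0.15224 -0.29404 +0.94359]
t = (-0.2863, -0.3196, 1.3342) m
M0: Pc = R·M0+t = (-0.44349, -0.28786, +1.28087); u = 806.5·(-0.44349)/1.28087 + 316.5 = 37.2565, v = 498.4·(-0.28786)/1.28087 + 256.0 = 143.9924
M1: Pc = R·M1+t = (-0.24751, -0.15599, +1.31726); u = 806.5·(-0.24751)/1.31726 + 316.5 = 164.9604, v = 498.4·(-0.15599)/1.31726 + 256.0 = 196.9797
M2: Pc = R·M2+t = (-0.12911, -0.35134, +1.38753); u = 806.5·(-0.12911)/1.38753 + 316.5 = 241.4548, v = 498.4·(-0.35134)/1.38753 + 256.0 = 129.7973
M3: Pc = R·M3+t = (-0.32509, -0.48321, +1.35114); u = 806.5·(-0.32509)/1.35114 + 316.5 = 122.4530, v = 498.4·(-0.48321)/1.35114 + 256.0 = 77.7567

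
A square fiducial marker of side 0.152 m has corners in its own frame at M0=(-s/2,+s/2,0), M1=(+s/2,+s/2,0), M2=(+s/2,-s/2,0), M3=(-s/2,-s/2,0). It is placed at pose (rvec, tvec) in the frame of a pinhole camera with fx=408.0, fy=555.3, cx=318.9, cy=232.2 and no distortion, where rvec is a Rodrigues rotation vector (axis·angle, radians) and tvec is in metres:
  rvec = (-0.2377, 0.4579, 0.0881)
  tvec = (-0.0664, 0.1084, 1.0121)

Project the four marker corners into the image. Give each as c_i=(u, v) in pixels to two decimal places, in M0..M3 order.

Intrinsics K: fx=408.0, fy=555.3, cx=318.9, cy=232.2
Marker side s = 0.152 m; corners in marker frame (Z=0):
  M0 = (-0.0760, +0.0760, 0)
  M1 = (+0.0760, +0.0760, 0)
  M2 = (+0.0760, -0.0760, 0)
  M3 = (-0.0760, -0.0760, 0)
rvec = (-0.2377, 0.4579, 0.0881), |rvec| = θ = 0.52339 rad = 29.988°
Rodrigues: sinθ=0.49982, 1−cosθ=0.13387; R = I + sinθ·[k]× + (1−cosθ)·[k]×²:
    [+0.89374 -0.13732 +0.42704]
    [+0.03094 +0.96860 +0.24671]
    [-0.44751 -0.20728 +0.86992]
t = (-0.0664, 0.1084, 1.0121) m
M0: Pc = R·M0+t = (-0.14476, +0.17966, +1.03036); u = 408.0·(-0.14476)/1.03036 + 318.9 = 261.5777, v = 555.3·(+0.17966)/1.03036 + 232.2 = 329.0267
M1: Pc = R·M1+t = (-0.00891, +0.18436, +0.96234); u = 408.0·(-0.00891)/0.96234 + 318.9 = 315.1215, v = 555.3·(+0.18436)/0.96234 + 232.2 = 338.5847
M2: Pc = R·M2+t = (+0.01196, +0.03714, +0.99384); u = 408.0·(+0.01196)/0.99384 + 318.9 = 323.8103, v = 555.3·(+0.03714)/0.99384 + 232.2 = 252.9507
M3: Pc = R·M3+t = (-0.12389, +0.03244, +1.06186); u = 408.0·(-0.12389)/1.06186 + 318.9 = 271.2986, v = 555.3·(+0.03244)/1.06186 + 232.2 = 249.1619

c0=(261.58, 329.03) c1=(315.12, 338.58) c2=(323.81, 252.95) c3=(271.30, 249.16)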